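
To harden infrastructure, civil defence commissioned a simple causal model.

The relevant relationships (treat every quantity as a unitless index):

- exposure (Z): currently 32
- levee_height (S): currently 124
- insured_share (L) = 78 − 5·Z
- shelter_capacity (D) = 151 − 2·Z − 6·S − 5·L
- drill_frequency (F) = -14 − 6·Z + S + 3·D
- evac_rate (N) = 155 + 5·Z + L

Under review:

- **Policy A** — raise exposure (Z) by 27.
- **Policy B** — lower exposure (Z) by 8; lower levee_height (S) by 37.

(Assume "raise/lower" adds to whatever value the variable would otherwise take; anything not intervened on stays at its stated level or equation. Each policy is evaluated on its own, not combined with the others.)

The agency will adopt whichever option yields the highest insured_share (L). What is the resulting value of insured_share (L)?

Policy A (Z + 27):
  Z = 32 + 27 = 59
  L = 78 − 5·59 = -217
Policy B (Z − 8, S − 37):
  Z = 32 − 8 = 24
  L = 78 − 5·24 = -42
Comparing — Policy A: L=-217, Policy B: L=-42. Highest is -42 (Policy B).

-42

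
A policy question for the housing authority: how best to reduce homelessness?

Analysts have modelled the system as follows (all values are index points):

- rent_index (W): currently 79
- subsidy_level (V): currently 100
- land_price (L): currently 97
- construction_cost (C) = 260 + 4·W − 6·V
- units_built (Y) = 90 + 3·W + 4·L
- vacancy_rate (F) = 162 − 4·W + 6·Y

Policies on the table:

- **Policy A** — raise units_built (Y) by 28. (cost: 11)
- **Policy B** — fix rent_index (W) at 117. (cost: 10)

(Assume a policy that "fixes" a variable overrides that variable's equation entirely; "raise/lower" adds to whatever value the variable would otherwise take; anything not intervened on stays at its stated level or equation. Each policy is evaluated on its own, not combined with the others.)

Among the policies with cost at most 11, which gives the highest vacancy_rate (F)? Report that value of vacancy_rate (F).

4668

Policy A (Y + 28):
  W = 79
  L = 97
  Y = 90 + 3·79 + 4·97 (+28 from intervention) = 743
  F = 162 − 4·79 + 6·743 = 4304
Policy B (W := 117):
  W = 117
  L = 97
  Y = 90 + 3·117 + 4·97 = 829
  F = 162 − 4·117 + 6·829 = 4668
Comparing — Policy A: F=4304, Policy B: F=4668. Highest is 4668 (Policy B).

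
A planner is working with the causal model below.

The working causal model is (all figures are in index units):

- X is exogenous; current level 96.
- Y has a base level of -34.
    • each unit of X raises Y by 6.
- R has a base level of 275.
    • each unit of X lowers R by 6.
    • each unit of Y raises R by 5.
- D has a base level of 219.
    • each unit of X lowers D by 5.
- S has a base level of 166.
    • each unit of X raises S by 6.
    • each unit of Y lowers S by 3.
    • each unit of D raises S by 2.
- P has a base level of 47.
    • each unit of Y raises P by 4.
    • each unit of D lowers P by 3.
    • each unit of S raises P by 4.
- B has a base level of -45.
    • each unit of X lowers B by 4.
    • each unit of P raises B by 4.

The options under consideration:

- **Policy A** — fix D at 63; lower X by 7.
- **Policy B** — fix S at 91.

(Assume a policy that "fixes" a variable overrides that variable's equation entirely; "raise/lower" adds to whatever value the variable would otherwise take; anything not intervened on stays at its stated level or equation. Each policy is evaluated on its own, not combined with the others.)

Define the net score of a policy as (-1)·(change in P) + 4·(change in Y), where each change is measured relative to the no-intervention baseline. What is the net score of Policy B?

Baseline:
  X = 96
  Y = -34 + 6·96 = 542
  D = 219 − 5·96 = -261
  S = 166 + 6·96 − 3·542 + 2·(-261) = -1406
  P = 47 + 4·542 − 3·(-261) + 4·(-1406) = -2626
Policy B (S := 91):
  X = 96
  Y = -34 + 6·96 = 542
  D = 219 − 5·96 = -261
  S = 91
  P = 47 + 4·542 − 3·(-261) + 4·91 = 3362
ΔP = 3362 − (-2626) = 5988; ΔY = 542 − 542 = 0
Score = (-1)·5988 + 4·0 = -5988

-5988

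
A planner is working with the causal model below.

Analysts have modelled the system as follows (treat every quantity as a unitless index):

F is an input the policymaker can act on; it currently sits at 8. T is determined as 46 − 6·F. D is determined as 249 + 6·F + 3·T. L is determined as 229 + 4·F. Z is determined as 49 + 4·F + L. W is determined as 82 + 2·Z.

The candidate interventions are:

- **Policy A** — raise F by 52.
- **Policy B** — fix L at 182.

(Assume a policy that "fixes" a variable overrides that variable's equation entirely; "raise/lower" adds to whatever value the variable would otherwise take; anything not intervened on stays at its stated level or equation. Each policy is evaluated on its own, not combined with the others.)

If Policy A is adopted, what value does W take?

Policy A (F + 52):
  F = 8 + 52 = 60
  L = 229 + 4·60 = 469
  Z = 49 + 4·60 + 469 = 758
  W = 82 + 2·758 = 1598

1598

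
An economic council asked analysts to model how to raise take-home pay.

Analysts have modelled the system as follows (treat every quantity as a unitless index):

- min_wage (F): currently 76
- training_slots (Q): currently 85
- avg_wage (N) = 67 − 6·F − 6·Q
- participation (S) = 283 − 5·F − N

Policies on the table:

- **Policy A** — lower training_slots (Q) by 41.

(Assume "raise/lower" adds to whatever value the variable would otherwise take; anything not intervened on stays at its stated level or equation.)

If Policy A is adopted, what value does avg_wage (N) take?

Policy A (Q − 41):
  F = 76
  Q = 85 − 41 = 44
  N = 67 − 6·76 − 6·44 = -653

-653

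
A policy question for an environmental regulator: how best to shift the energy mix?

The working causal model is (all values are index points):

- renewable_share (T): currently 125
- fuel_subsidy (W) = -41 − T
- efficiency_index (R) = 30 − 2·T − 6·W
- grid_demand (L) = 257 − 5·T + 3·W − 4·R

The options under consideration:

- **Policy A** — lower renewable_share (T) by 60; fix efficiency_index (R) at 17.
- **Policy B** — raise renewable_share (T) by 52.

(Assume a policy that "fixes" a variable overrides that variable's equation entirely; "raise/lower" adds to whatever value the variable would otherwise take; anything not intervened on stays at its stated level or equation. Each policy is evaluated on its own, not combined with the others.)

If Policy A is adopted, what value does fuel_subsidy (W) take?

Policy A (T − 60, R := 17):
  T = 125 − 60 = 65
  W = -41 − 65 = -106

-106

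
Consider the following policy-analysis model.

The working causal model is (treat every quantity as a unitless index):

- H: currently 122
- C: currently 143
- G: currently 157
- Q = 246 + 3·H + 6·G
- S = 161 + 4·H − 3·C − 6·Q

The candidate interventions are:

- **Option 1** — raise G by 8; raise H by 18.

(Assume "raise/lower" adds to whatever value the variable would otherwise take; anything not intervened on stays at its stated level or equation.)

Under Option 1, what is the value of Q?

Option 1 (G + 8, H + 18):
  H = 122 + 18 = 140
  G = 157 + 8 = 165
  Q = 246 + 3·140 + 6·165 = 1656

1656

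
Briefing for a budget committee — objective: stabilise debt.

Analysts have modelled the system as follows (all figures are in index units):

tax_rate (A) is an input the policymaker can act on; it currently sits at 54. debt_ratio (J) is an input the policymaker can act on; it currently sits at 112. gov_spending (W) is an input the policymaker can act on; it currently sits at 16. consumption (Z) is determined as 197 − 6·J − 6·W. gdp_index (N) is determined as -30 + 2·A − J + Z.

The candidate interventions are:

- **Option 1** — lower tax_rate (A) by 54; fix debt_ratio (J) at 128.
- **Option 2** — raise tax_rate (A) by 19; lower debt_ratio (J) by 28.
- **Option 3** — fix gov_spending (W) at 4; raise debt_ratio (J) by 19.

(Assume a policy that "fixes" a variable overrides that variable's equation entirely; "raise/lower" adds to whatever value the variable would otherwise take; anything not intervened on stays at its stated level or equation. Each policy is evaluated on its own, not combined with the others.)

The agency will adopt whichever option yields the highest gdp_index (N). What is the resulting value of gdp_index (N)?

-371

Option 1 (A − 54, J := 128):
  A = 54 − 54 = 0
  J = 128
  W = 16
  Z = 197 − 6·128 − 6·16 = -667
  N = -30 + 2·0 − 128 + (-667) = -825
Option 2 (A + 19, J − 28):
  A = 54 + 19 = 73
  J = 112 − 28 = 84
  W = 16
  Z = 197 − 6·84 − 6·16 = -403
  N = -30 + 2·73 − 84 + (-403) = -371
Option 3 (W := 4, J + 19):
  A = 54
  J = 112 + 19 = 131
  W = 4
  Z = 197 − 6·131 − 6·4 = -613
  N = -30 + 2·54 − 131 + (-613) = -666
Comparing — Option 1: N=-825, Option 2: N=-371, Option 3: N=-666. Highest is -371 (Option 2).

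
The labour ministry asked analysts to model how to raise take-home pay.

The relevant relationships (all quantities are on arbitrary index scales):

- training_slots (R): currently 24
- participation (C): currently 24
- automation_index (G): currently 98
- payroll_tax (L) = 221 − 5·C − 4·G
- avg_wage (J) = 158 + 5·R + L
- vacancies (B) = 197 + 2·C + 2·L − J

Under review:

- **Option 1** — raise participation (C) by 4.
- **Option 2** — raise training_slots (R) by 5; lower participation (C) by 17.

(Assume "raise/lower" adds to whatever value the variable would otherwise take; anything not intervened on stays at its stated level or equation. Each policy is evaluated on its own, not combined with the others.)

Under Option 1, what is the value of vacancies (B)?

Option 1 (C + 4):
  R = 24
  C = 24 + 4 = 28
  G = 98
  L = 221 − 5·28 − 4·98 = -311
  J = 158 + 5·24 + (-311) = -33
  B = 197 + 2·28 + 2·(-311) − (-33) = -336

-336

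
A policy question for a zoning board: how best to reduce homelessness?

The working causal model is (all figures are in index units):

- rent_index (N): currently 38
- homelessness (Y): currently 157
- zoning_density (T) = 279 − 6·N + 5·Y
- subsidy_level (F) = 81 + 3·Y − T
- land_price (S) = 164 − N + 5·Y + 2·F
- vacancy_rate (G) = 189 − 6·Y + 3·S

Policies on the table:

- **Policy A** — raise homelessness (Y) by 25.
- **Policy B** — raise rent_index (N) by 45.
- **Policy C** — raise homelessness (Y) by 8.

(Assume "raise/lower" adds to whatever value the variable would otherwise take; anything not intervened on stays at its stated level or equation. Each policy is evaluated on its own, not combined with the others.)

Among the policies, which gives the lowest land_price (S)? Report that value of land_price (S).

Policy A (Y + 25):
  N = 38
  Y = 157 + 25 = 182
  T = 279 − 6·38 + 5·182 = 961
  F = 81 + 3·182 − 961 = -334
  S = 164 − 38 + 5·182 + 2·(-334) = 368
Policy B (N + 45):
  N = 38 + 45 = 83
  Y = 157
  T = 279 − 6·83 + 5·157 = 566
  F = 81 + 3·157 − 566 = -14
  S = 164 − 83 + 5·157 + 2·(-14) = 838
Policy C (Y + 8):
  N = 38
  Y = 157 + 8 = 165
  T = 279 − 6·38 + 5·165 = 876
  F = 81 + 3·165 − 876 = -300
  S = 164 − 38 + 5·165 + 2·(-300) = 351
Comparing — Policy A: S=368, Policy B: S=838, Policy C: S=351. Lowest is 351 (Policy C).

351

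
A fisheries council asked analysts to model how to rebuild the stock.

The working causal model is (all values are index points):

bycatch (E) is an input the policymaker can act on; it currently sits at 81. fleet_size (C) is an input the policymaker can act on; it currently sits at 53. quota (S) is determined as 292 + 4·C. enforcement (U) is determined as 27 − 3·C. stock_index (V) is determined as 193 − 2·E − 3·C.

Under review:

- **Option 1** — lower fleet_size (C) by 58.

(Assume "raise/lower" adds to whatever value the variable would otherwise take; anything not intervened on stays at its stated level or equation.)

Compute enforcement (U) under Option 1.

Option 1 (C − 58):
  C = 53 − 58 = -5
  U = 27 − 3·(-5) = 42

42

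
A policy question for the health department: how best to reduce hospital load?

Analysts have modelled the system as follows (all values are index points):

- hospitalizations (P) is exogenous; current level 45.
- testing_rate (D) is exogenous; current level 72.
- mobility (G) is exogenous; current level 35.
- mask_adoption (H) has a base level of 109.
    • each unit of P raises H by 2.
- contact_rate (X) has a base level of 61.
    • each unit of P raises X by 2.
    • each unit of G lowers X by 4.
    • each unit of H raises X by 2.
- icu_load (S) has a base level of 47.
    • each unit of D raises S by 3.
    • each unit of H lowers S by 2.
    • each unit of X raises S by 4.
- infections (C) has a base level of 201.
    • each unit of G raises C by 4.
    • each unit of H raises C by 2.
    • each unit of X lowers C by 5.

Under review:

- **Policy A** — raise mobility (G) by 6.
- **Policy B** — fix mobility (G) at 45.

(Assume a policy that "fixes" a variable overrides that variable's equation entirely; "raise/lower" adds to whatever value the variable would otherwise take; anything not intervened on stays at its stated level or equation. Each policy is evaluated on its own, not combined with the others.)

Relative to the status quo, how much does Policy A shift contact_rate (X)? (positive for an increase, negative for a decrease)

Baseline:
  P = 45
  G = 35
  H = 109 + 2·45 = 199
  X = 61 + 2·45 − 4·35 + 2·199 = 409
Policy A (G + 6):
  P = 45
  G = 35 + 6 = 41
  H = 109 + 2·45 = 199
  X = 61 + 2·45 − 4·41 + 2·199 = 385
Change in X: 385 − 409 = -24

-24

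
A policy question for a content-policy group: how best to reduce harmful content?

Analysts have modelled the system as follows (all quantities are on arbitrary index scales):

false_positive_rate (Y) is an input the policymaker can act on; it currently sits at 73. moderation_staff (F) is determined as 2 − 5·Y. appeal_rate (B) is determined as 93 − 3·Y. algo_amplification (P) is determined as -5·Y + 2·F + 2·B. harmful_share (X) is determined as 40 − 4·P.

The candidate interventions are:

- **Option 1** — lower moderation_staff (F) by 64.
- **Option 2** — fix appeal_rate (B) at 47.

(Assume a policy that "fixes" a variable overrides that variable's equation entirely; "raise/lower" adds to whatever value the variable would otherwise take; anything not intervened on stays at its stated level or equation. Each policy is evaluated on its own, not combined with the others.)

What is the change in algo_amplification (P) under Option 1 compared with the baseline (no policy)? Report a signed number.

Baseline:
  Y = 73
  F = 2 − 5·73 = -363
  B = 93 − 3·73 = -126
  P = 0 − 5·73 + 2·(-363) + 2·(-126) = -1343
Option 1 (F − 64):
  Y = 73
  F = 2 − 5·73 (−64 from intervention) = -427
  B = 93 − 3·73 = -126
  P = 0 − 5·73 + 2·(-427) + 2·(-126) = -1471
Change in P: -1471 − (-1343) = -128

-128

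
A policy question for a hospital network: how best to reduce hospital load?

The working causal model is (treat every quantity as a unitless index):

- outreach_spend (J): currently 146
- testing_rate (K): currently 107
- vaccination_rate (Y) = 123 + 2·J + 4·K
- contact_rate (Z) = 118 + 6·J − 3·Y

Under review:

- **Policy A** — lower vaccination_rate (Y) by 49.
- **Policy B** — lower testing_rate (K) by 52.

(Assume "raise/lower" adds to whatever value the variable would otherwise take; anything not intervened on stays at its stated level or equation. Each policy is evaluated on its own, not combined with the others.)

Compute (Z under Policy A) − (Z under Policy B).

Policy A (Y − 49):
  J = 146
  K = 107
  Y = 123 + 2·146 + 4·107 (−49 from intervention) = 794
  Z = 118 + 6·146 − 3·794 = -1388
Policy B (K − 52):
  J = 146
  K = 107 − 52 = 55
  Y = 123 + 2·146 + 4·55 = 635
  Z = 118 + 6·146 − 3·635 = -911
Z: -1388 − (-911) = -477

-477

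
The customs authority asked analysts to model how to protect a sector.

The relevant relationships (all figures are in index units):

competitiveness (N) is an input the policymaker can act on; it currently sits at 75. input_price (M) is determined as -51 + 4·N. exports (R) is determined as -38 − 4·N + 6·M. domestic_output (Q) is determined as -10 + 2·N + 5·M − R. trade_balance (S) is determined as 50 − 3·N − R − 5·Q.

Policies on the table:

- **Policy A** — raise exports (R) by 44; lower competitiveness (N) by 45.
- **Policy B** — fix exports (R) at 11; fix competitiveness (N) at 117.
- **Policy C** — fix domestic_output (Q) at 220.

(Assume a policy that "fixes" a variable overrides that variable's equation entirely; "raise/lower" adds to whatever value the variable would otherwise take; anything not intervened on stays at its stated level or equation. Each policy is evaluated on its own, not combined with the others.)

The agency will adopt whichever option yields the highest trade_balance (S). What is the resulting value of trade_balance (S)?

-815

Policy A (R + 44, N − 45):
  N = 75 − 45 = 30
  M = -51 + 4·30 = 69
  R = -38 − 4·30 + 6·69 (+44 from intervention) = 300
  Q = -10 + 2·30 + 5·69 − 300 = 95
  S = 50 − 3·30 − 300 − 5·95 = -815
Policy B (R := 11, N := 117):
  N = 117
  M = -51 + 4·117 = 417
  R = 11
  Q = -10 + 2·117 + 5·417 − 11 = 2298
  S = 50 − 3·117 − 11 − 5·2298 = -11802
Policy C (Q := 220):
  N = 75
  M = -51 + 4·75 = 249
  R = -38 − 4·75 + 6·249 = 1156
  Q = 220
  S = 50 − 3·75 − 1156 − 5·220 = -2431
Comparing — Policy A: S=-815, Policy B: S=-11802, Policy C: S=-2431. Highest is -815 (Policy A).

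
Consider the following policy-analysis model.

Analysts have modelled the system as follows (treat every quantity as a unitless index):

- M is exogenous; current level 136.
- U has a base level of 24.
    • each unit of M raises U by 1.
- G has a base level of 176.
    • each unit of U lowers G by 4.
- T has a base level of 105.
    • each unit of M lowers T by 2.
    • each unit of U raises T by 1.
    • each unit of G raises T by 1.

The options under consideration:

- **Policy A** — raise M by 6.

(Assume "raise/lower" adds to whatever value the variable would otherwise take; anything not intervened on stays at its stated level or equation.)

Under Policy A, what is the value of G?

Policy A (M + 6):
  M = 136 + 6 = 142
  U = 24 + 142 = 166
  G = 176 − 4·166 = -488

-488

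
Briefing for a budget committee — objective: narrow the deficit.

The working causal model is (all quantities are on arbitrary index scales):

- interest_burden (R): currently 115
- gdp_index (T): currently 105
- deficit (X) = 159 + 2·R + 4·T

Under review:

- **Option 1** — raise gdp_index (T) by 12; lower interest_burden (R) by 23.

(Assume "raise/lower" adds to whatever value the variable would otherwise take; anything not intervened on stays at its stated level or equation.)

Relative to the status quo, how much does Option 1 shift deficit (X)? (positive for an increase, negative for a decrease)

2

Baseline:
  R = 115
  T = 105
  X = 159 + 2·115 + 4·105 = 809
Option 1 (T + 12, R − 23):
  R = 115 − 23 = 92
  T = 105 + 12 = 117
  X = 159 + 2·92 + 4·117 = 811
Change in X: 811 − 809 = 2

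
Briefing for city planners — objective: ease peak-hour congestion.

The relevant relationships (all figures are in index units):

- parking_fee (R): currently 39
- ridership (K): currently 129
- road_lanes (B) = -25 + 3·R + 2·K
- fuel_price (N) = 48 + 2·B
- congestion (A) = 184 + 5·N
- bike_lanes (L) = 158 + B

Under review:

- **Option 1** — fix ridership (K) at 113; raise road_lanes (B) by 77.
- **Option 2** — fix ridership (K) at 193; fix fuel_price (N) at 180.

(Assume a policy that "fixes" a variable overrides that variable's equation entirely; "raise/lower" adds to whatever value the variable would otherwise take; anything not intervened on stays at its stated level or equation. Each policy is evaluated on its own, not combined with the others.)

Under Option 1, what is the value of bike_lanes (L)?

553

Option 1 (K := 113, B + 77):
  R = 39
  K = 113
  B = -25 + 3·39 + 2·113 (+77 from intervention) = 395
  L = 158 + 395 = 553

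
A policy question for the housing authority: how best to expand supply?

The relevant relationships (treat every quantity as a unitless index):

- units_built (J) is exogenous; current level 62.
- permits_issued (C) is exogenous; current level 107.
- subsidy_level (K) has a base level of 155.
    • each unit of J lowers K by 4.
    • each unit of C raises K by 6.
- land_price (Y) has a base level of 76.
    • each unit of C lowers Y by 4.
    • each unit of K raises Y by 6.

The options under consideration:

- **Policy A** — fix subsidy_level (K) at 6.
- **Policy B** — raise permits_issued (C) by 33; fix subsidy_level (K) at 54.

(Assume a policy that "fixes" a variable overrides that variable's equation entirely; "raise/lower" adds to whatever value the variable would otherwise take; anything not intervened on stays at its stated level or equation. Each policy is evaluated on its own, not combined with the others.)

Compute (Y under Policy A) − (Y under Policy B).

Policy A (K := 6):
  J = 62
  C = 107
  K = 6
  Y = 76 − 4·107 + 6·6 = -316
Policy B (C + 33, K := 54):
  J = 62
  C = 107 + 33 = 140
  K = 54
  Y = 76 − 4·140 + 6·54 = -160
Y: -316 − (-160) = -156

-156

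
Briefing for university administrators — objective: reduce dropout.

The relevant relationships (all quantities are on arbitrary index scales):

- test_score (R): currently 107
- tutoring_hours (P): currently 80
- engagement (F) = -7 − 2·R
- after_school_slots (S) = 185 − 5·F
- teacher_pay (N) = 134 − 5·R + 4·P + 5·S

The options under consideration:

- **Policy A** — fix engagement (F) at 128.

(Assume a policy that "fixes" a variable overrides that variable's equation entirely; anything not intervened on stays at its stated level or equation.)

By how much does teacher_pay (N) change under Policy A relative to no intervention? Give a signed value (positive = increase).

-8725

Baseline:
  R = 107
  P = 80
  F = -7 − 2·107 = -221
  S = 185 − 5·(-221) = 1290
  N = 134 − 5·107 + 4·80 + 5·1290 = 6369
Policy A (F := 128):
  R = 107
  P = 80
  F = 128
  S = 185 − 5·128 = -455
  N = 134 − 5·107 + 4·80 + 5·(-455) = -2356
Change in N: -2356 − 6369 = -8725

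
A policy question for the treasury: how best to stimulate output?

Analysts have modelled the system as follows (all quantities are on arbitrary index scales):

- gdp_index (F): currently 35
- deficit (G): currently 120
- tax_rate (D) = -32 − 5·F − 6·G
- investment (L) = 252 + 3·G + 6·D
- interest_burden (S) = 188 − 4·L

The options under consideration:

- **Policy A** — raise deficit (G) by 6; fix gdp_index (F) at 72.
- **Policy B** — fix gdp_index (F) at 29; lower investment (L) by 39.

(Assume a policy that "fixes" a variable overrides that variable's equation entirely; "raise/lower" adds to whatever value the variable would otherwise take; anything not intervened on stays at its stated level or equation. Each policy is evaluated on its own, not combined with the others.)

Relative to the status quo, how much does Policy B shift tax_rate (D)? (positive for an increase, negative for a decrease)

30

Baseline:
  F = 35
  G = 120
  D = -32 − 5·35 − 6·120 = -927
Policy B (F := 29, L − 39):
  F = 29
  G = 120
  D = -32 − 5·29 − 6·120 = -897
Change in D: -897 − (-927) = 30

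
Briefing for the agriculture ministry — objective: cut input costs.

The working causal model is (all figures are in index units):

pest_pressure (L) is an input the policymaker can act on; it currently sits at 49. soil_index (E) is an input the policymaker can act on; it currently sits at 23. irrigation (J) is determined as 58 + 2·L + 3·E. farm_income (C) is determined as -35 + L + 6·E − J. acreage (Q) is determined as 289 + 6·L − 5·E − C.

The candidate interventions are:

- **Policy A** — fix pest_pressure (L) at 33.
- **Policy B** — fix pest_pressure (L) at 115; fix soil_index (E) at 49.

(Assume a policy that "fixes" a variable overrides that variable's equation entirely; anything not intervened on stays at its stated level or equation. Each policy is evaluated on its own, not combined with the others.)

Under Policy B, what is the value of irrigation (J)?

435

Policy B (L := 115, E := 49):
  L = 115
  E = 49
  J = 58 + 2·115 + 3·49 = 435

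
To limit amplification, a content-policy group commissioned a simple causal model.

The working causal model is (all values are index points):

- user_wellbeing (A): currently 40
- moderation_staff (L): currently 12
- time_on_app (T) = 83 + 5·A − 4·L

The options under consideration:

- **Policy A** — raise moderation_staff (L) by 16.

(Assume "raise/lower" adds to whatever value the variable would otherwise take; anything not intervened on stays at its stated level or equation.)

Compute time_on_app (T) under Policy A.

Policy A (L + 16):
  A = 40
  L = 12 + 16 = 28
  T = 83 + 5·40 − 4·28 = 171

171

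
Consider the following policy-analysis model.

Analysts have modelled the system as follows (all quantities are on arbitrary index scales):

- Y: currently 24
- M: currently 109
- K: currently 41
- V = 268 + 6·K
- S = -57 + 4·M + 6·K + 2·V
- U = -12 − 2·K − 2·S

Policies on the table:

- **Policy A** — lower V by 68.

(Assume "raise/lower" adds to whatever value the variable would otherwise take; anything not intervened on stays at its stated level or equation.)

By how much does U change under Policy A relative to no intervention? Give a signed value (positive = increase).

Baseline:
  M = 109
  K = 41
  V = 268 + 6·41 = 514
  S = -57 + 4·109 + 6·41 + 2·514 = 1653
  U = -12 − 2·41 − 2·1653 = -3400
Policy A (V − 68):
  M = 109
  K = 41
  V = 268 + 6·41 (−68 from intervention) = 446
  S = -57 + 4·109 + 6·41 + 2·446 = 1517
  U = -12 − 2·41 − 2·1517 = -3128
Change in U: -3128 − (-3400) = 272

272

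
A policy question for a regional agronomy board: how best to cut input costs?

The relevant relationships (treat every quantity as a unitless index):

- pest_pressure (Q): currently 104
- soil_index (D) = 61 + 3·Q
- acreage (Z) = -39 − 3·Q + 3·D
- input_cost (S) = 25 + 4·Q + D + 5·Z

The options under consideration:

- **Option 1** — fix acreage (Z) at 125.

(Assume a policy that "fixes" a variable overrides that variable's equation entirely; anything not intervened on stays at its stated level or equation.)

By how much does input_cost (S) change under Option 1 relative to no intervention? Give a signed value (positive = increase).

-3215

Baseline:
  Q = 104
  D = 61 + 3·104 = 373
  Z = -39 − 3·104 + 3·373 = 768
  S = 25 + 4·104 + 373 + 5·768 = 4654
Option 1 (Z := 125):
  Q = 104
  D = 61 + 3·104 = 373
  Z = 125
  S = 25 + 4·104 + 373 + 5·125 = 1439
Change in S: 1439 − 4654 = -3215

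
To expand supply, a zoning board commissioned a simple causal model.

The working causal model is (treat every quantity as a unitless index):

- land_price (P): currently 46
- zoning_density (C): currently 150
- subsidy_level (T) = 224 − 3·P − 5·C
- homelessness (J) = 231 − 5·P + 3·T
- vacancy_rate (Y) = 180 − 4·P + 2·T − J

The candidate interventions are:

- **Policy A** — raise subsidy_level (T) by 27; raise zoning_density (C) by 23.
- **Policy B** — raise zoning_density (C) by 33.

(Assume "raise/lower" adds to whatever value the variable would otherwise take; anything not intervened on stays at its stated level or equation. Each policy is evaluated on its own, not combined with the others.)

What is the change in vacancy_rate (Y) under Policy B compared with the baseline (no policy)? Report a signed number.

165

Baseline:
  P = 46
  C = 150
  T = 224 − 3·46 − 5·150 = -664
  J = 231 − 5·46 + 3·(-664) = -1991
  Y = 180 − 4·46 + 2·(-664) − (-1991) = 659
Policy B (C + 33):
  P = 46
  C = 150 + 33 = 183
  T = 224 − 3·46 − 5·183 = -829
  J = 231 − 5·46 + 3·(-829) = -2486
  Y = 180 − 4·46 + 2·(-829) − (-2486) = 824
Change in Y: 824 − 659 = 165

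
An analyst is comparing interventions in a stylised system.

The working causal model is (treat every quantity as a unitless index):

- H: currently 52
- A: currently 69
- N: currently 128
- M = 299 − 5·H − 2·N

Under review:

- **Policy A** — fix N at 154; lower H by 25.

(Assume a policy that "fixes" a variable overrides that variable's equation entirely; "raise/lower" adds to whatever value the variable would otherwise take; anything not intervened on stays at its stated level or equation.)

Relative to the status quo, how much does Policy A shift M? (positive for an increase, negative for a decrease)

Baseline:
  H = 52
  N = 128
  M = 299 − 5·52 − 2·128 = -217
Policy A (N := 154, H − 25):
  H = 52 − 25 = 27
  N = 154
  M = 299 − 5·27 − 2·154 = -144
Change in M: -144 − (-217) = 73

73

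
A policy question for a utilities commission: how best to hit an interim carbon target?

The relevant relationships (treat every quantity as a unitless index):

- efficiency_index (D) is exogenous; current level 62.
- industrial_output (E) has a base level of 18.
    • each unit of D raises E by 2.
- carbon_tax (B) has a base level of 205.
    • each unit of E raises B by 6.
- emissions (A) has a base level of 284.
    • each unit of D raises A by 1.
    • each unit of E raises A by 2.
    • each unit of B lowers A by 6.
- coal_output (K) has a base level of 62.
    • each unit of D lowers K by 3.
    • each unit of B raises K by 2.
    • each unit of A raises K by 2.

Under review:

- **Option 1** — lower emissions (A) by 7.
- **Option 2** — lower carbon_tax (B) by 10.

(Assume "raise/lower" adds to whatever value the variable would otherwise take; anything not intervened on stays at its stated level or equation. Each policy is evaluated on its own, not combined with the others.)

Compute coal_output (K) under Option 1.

-9448

Option 1 (A − 7):
  D = 62
  E = 18 + 2·62 = 142
  B = 205 + 6·142 = 1057
  A = 284 + 62 + 2·142 − 6·1057 (−7 from intervention) = -5719
  K = 62 − 3·62 + 2·1057 + 2·(-5719) = -9448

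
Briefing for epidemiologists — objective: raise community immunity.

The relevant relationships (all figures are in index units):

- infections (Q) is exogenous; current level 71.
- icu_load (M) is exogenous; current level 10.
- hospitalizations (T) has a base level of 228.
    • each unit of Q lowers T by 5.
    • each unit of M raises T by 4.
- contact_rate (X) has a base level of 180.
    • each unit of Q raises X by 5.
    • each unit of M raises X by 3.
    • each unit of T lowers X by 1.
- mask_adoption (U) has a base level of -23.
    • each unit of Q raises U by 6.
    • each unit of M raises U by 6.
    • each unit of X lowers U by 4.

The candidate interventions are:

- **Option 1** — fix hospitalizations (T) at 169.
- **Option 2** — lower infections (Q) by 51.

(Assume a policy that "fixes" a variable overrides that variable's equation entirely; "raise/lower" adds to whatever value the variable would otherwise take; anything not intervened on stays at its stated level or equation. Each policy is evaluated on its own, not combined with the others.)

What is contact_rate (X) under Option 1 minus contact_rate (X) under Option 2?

Option 1 (T := 169):
  Q = 71
  M = 10
  T = 169
  X = 180 + 5·71 + 3·10 − 169 = 396
Option 2 (Q − 51):
  Q = 71 − 51 = 20
  M = 10
  T = 228 − 5·20 + 4·10 = 168
  X = 180 + 5·20 + 3·10 − 168 = 142
X: 396 − 142 = 254

254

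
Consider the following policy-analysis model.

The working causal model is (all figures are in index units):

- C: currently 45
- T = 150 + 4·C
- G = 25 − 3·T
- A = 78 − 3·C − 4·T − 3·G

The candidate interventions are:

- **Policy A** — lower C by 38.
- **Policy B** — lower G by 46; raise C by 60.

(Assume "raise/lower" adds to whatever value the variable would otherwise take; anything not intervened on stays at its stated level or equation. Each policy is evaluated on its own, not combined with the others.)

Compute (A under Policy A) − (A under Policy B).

-1804

Policy A (C − 38):
  C = 45 − 38 = 7
  T = 150 + 4·7 = 178
  G = 25 − 3·178 = -509
  A = 78 − 3·7 − 4·178 − 3·(-509) = 872
Policy B (G − 46, C + 60):
  C = 45 + 60 = 105
  T = 150 + 4·105 = 570
  G = 25 − 3·570 (−46 from intervention) = -1731
  A = 78 − 3·105 − 4·570 − 3·(-1731) = 2676
A: 872 − 2676 = -1804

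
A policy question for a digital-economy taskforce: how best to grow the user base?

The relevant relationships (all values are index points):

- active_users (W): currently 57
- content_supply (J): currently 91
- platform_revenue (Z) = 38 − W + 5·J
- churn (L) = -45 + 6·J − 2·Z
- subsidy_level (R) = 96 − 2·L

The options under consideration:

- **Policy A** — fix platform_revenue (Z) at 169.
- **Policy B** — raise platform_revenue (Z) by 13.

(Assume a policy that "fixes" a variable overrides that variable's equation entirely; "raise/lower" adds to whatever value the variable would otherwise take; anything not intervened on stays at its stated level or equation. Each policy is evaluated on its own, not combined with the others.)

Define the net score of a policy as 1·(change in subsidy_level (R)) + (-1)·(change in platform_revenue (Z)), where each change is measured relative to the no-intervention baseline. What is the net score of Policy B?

Baseline:
  W = 57
  J = 91
  Z = 38 − 57 + 5·91 = 436
  L = -45 + 6·91 − 2·436 = -371
  R = 96 − 2·(-371) = 838
Policy B (Z + 13):
  W = 57
  J = 91
  Z = 38 − 57 + 5·91 (+13 from intervention) = 449
  L = -45 + 6·91 − 2·449 = -397
  R = 96 − 2·(-397) = 890
ΔR = 890 − 838 = 52; ΔZ = 449 − 436 = 13
Score = 1·52 + (-1)·13 = 39

39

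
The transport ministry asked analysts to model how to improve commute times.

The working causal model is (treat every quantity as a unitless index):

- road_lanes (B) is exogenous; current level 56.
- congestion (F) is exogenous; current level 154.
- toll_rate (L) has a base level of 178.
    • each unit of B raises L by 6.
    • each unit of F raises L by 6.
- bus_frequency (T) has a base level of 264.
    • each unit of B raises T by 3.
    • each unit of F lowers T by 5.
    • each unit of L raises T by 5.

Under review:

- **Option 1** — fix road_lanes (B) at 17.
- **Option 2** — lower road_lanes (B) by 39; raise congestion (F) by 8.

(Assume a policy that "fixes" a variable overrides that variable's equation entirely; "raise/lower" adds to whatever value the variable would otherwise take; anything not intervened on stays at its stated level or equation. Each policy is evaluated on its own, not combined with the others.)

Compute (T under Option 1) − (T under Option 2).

Option 1 (B := 17):
  B = 17
  F = 154
  L = 178 + 6·17 + 6·154 = 1204
  T = 264 + 3·17 − 5·154 + 5·1204 = 5565
Option 2 (B − 39, F + 8):
  B = 56 − 39 = 17
  F = 154 + 8 = 162
  L = 178 + 6·17 + 6·162 = 1252
  T = 264 + 3·17 − 5·162 + 5·1252 = 5765
T: 5565 − 5765 = -200

-200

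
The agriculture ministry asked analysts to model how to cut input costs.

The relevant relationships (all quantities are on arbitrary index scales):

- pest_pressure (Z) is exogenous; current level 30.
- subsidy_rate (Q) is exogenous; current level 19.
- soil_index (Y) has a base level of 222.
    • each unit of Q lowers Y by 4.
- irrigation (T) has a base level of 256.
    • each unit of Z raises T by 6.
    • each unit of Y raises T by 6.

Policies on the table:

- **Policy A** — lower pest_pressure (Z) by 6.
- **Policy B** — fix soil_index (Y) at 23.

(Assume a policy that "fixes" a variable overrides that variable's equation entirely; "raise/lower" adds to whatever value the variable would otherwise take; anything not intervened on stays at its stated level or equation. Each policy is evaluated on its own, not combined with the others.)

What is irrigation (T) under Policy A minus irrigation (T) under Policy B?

702

Policy A (Z − 6):
  Z = 30 − 6 = 24
  Q = 19
  Y = 222 − 4·19 = 146
  T = 256 + 6·24 + 6·146 = 1276
Policy B (Y := 23):
  Z = 30
  Q = 19
  Y = 23
  T = 256 + 6·30 + 6·23 = 574
T: 1276 − 574 = 702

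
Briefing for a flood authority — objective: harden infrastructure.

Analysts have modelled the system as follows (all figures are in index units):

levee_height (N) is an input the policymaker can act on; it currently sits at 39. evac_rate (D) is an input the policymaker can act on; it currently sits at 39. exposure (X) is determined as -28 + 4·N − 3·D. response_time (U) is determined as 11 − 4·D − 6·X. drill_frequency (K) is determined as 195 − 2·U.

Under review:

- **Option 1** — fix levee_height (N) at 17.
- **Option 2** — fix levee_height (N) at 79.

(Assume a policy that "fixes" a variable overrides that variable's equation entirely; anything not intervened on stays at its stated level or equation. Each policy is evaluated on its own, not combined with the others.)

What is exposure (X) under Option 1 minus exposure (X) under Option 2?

-248

Option 1 (N := 17):
  N = 17
  D = 39
  X = -28 + 4·17 − 3·39 = -77
Option 2 (N := 79):
  N = 79
  D = 39
  X = -28 + 4·79 − 3·39 = 171
X: -77 − 171 = -248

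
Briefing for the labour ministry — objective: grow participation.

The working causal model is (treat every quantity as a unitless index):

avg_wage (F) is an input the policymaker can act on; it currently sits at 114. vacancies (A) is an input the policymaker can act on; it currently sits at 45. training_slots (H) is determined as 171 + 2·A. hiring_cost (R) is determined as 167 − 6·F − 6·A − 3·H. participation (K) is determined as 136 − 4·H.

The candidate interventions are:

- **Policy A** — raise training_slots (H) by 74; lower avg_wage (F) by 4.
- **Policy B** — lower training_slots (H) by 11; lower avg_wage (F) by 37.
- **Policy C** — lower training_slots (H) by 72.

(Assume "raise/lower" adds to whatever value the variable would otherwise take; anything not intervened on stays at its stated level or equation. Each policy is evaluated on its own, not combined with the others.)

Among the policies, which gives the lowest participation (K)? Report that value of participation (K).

-1204

Policy A (H + 74, F − 4):
  A = 45
  H = 171 + 2·45 (+74 from intervention) = 335
  K = 136 − 4·335 = -1204
Policy B (H − 11, F − 37):
  A = 45
  H = 171 + 2·45 (−11 from intervention) = 250
  K = 136 − 4·250 = -864
Policy C (H − 72):
  A = 45
  H = 171 + 2·45 (−72 from intervention) = 189
  K = 136 − 4·189 = -620
Comparing — Policy A: K=-1204, Policy B: K=-864, Policy C: K=-620. Lowest is -1204 (Policy A).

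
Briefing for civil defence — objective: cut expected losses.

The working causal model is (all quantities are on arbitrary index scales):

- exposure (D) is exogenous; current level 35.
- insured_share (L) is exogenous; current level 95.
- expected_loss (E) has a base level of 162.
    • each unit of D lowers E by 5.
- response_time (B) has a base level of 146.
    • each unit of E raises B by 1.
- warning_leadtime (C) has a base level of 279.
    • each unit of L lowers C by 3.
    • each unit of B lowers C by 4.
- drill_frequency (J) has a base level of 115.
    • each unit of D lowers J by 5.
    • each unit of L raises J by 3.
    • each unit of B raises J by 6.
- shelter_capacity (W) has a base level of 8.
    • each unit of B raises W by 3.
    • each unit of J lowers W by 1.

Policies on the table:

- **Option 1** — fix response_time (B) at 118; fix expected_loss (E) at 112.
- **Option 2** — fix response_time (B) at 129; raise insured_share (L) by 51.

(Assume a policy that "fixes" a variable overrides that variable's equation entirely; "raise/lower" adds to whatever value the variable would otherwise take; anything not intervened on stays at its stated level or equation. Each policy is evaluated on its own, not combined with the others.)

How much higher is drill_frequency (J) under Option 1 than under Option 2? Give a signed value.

Option 1 (B := 118, E := 112):
  D = 35
  L = 95
  E = 112
  B = 118
  J = 115 − 5·35 + 3·95 + 6·118 = 933
Option 2 (B := 129, L + 51):
  D = 35
  L = 95 + 51 = 146
  E = 162 − 5·35 = -13
  B = 129
  J = 115 − 5·35 + 3·146 + 6·129 = 1152
J: 933 − 1152 = -219

-219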